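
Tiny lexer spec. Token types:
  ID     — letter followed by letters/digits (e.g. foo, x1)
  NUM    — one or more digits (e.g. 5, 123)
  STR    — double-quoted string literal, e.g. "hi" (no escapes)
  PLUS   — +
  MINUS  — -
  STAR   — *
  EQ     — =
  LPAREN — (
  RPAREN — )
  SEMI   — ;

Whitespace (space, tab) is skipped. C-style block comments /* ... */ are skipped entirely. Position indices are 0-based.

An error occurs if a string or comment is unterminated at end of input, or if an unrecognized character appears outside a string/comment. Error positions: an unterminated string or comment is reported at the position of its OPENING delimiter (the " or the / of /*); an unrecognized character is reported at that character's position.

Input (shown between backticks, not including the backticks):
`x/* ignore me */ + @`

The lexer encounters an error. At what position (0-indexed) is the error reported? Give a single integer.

pos=0: emit ID 'x' (now at pos=1)
pos=1: enter COMMENT mode (saw '/*')
exit COMMENT mode (now at pos=16)
pos=17: emit PLUS '+'
pos=19: ERROR — unrecognized char '@'

Answer: 19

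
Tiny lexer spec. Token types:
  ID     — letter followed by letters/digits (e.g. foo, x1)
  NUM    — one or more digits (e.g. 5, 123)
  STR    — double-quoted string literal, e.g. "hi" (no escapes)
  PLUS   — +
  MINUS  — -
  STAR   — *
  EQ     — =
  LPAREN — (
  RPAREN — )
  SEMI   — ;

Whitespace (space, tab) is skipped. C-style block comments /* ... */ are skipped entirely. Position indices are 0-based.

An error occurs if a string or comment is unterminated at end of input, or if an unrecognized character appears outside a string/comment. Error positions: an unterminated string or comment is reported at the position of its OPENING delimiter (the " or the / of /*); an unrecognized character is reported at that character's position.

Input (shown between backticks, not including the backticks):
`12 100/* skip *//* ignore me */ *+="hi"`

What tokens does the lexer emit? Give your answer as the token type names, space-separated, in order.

pos=0: emit NUM '12' (now at pos=2)
pos=3: emit NUM '100' (now at pos=6)
pos=6: enter COMMENT mode (saw '/*')
exit COMMENT mode (now at pos=16)
pos=16: enter COMMENT mode (saw '/*')
exit COMMENT mode (now at pos=31)
pos=32: emit STAR '*'
pos=33: emit PLUS '+'
pos=34: emit EQ '='
pos=35: enter STRING mode
pos=35: emit STR "hi" (now at pos=39)
DONE. 6 tokens: [NUM, NUM, STAR, PLUS, EQ, STR]

Answer: NUM NUM STAR PLUS EQ STR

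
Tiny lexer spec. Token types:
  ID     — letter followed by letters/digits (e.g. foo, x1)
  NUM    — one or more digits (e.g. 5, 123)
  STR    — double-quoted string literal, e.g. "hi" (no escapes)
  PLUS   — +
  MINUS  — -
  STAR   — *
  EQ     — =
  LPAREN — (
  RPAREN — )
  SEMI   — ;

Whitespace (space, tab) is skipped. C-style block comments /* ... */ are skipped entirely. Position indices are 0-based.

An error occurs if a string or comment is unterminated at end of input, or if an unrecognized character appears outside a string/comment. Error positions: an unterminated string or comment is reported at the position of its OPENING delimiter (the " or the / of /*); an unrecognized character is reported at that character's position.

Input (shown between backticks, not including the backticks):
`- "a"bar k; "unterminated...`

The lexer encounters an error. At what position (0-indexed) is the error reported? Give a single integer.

Answer: 12

Derivation:
pos=0: emit MINUS '-'
pos=2: enter STRING mode
pos=2: emit STR "a" (now at pos=5)
pos=5: emit ID 'bar' (now at pos=8)
pos=9: emit ID 'k' (now at pos=10)
pos=10: emit SEMI ';'
pos=12: enter STRING mode
pos=12: ERROR — unterminated string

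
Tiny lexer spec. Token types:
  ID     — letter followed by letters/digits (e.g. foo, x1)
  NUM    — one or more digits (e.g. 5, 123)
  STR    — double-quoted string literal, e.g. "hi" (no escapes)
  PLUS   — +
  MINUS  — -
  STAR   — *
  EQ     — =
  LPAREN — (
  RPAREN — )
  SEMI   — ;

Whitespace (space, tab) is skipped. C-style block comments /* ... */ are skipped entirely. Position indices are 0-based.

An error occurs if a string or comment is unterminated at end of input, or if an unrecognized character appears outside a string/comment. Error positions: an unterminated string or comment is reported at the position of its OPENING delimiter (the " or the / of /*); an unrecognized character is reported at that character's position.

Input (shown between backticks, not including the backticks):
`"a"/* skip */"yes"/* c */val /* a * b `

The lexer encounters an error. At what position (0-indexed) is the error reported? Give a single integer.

pos=0: enter STRING mode
pos=0: emit STR "a" (now at pos=3)
pos=3: enter COMMENT mode (saw '/*')
exit COMMENT mode (now at pos=13)
pos=13: enter STRING mode
pos=13: emit STR "yes" (now at pos=18)
pos=18: enter COMMENT mode (saw '/*')
exit COMMENT mode (now at pos=25)
pos=25: emit ID 'val' (now at pos=28)
pos=29: enter COMMENT mode (saw '/*')
pos=29: ERROR — unterminated comment (reached EOF)

Answer: 29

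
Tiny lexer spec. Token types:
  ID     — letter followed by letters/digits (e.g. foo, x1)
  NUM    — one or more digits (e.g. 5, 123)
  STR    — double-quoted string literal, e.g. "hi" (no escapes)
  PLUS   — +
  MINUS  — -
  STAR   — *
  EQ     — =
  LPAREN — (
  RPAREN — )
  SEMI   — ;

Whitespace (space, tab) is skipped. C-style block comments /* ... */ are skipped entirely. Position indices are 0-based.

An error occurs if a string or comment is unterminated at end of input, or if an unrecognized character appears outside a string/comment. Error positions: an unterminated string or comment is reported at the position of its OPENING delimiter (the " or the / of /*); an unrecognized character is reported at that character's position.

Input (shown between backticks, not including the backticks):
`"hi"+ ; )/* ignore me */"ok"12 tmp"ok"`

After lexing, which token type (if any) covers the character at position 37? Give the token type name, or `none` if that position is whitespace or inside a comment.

Answer: STR

Derivation:
pos=0: enter STRING mode
pos=0: emit STR "hi" (now at pos=4)
pos=4: emit PLUS '+'
pos=6: emit SEMI ';'
pos=8: emit RPAREN ')'
pos=9: enter COMMENT mode (saw '/*')
exit COMMENT mode (now at pos=24)
pos=24: enter STRING mode
pos=24: emit STR "ok" (now at pos=28)
pos=28: emit NUM '12' (now at pos=30)
pos=31: emit ID 'tmp' (now at pos=34)
pos=34: enter STRING mode
pos=34: emit STR "ok" (now at pos=38)
DONE. 8 tokens: [STR, PLUS, SEMI, RPAREN, STR, NUM, ID, STR]
Position 37: char is '"' -> STR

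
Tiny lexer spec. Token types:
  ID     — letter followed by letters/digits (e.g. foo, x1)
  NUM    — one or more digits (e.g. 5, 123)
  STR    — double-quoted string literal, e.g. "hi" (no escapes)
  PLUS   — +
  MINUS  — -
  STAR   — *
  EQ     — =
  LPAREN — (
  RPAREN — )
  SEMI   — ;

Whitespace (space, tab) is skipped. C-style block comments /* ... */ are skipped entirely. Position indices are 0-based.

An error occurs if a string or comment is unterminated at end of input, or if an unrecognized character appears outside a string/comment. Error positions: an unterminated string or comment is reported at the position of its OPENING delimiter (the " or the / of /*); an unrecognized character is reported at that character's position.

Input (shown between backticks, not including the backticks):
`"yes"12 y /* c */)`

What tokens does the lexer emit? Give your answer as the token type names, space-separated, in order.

Answer: STR NUM ID RPAREN

Derivation:
pos=0: enter STRING mode
pos=0: emit STR "yes" (now at pos=5)
pos=5: emit NUM '12' (now at pos=7)
pos=8: emit ID 'y' (now at pos=9)
pos=10: enter COMMENT mode (saw '/*')
exit COMMENT mode (now at pos=17)
pos=17: emit RPAREN ')'
DONE. 4 tokens: [STR, NUM, ID, RPAREN]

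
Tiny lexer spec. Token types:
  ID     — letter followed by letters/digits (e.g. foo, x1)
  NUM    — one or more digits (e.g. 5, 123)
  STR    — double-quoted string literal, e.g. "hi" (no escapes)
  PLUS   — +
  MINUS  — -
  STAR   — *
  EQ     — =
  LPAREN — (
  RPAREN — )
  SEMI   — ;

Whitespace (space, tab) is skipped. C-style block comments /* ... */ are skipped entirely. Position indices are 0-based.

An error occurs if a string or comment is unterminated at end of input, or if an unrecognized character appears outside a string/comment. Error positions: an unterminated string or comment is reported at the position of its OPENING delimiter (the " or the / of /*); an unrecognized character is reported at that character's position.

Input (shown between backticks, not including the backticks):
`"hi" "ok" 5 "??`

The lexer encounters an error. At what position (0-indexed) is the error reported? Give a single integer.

pos=0: enter STRING mode
pos=0: emit STR "hi" (now at pos=4)
pos=5: enter STRING mode
pos=5: emit STR "ok" (now at pos=9)
pos=10: emit NUM '5' (now at pos=11)
pos=12: enter STRING mode
pos=12: ERROR — unterminated string

Answer: 12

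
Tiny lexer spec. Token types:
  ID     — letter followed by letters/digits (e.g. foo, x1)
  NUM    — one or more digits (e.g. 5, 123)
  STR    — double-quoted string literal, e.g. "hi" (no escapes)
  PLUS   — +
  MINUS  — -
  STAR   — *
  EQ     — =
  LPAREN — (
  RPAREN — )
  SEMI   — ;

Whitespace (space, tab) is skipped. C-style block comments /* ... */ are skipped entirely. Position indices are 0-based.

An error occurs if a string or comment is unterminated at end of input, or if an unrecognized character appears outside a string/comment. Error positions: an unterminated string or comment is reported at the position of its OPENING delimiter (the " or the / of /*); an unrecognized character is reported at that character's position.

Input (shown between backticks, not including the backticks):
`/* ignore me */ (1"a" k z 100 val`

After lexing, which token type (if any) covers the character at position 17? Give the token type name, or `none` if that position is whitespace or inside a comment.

Answer: NUM

Derivation:
pos=0: enter COMMENT mode (saw '/*')
exit COMMENT mode (now at pos=15)
pos=16: emit LPAREN '('
pos=17: emit NUM '1' (now at pos=18)
pos=18: enter STRING mode
pos=18: emit STR "a" (now at pos=21)
pos=22: emit ID 'k' (now at pos=23)
pos=24: emit ID 'z' (now at pos=25)
pos=26: emit NUM '100' (now at pos=29)
pos=30: emit ID 'val' (now at pos=33)
DONE. 7 tokens: [LPAREN, NUM, STR, ID, ID, NUM, ID]
Position 17: char is '1' -> NUM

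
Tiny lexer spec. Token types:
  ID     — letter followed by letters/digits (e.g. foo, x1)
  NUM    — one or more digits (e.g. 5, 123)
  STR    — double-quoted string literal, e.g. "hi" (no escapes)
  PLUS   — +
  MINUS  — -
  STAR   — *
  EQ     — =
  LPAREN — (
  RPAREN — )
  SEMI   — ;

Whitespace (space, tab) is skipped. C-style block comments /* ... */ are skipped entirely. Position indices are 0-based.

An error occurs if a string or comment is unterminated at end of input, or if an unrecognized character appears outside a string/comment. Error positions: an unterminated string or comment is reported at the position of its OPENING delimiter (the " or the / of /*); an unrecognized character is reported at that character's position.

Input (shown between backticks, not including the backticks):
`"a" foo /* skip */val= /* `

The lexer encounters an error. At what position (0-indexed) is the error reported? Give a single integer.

Answer: 23

Derivation:
pos=0: enter STRING mode
pos=0: emit STR "a" (now at pos=3)
pos=4: emit ID 'foo' (now at pos=7)
pos=8: enter COMMENT mode (saw '/*')
exit COMMENT mode (now at pos=18)
pos=18: emit ID 'val' (now at pos=21)
pos=21: emit EQ '='
pos=23: enter COMMENT mode (saw '/*')
pos=23: ERROR — unterminated comment (reached EOF)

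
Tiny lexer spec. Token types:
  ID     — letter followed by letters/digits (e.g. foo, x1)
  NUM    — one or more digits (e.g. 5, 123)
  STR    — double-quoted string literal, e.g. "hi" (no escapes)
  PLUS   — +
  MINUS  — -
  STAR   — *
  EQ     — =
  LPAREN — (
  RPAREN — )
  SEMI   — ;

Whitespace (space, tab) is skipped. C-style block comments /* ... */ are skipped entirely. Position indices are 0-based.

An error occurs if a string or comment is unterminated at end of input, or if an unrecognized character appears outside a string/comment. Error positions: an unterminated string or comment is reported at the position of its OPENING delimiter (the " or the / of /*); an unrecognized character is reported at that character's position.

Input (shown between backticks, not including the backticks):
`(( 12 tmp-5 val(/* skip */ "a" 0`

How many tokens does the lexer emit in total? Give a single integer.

Answer: 10

Derivation:
pos=0: emit LPAREN '('
pos=1: emit LPAREN '('
pos=3: emit NUM '12' (now at pos=5)
pos=6: emit ID 'tmp' (now at pos=9)
pos=9: emit MINUS '-'
pos=10: emit NUM '5' (now at pos=11)
pos=12: emit ID 'val' (now at pos=15)
pos=15: emit LPAREN '('
pos=16: enter COMMENT mode (saw '/*')
exit COMMENT mode (now at pos=26)
pos=27: enter STRING mode
pos=27: emit STR "a" (now at pos=30)
pos=31: emit NUM '0' (now at pos=32)
DONE. 10 tokens: [LPAREN, LPAREN, NUM, ID, MINUS, NUM, ID, LPAREN, STR, NUM]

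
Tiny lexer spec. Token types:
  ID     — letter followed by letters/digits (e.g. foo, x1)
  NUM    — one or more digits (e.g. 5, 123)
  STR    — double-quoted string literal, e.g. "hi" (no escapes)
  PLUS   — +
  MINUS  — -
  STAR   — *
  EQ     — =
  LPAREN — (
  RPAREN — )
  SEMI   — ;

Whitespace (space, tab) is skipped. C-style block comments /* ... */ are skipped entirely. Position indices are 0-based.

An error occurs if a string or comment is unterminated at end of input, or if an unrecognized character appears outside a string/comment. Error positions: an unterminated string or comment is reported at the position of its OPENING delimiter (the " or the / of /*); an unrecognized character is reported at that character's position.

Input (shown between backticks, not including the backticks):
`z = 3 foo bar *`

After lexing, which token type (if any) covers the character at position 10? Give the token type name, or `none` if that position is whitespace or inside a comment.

Answer: ID

Derivation:
pos=0: emit ID 'z' (now at pos=1)
pos=2: emit EQ '='
pos=4: emit NUM '3' (now at pos=5)
pos=6: emit ID 'foo' (now at pos=9)
pos=10: emit ID 'bar' (now at pos=13)
pos=14: emit STAR '*'
DONE. 6 tokens: [ID, EQ, NUM, ID, ID, STAR]
Position 10: char is 'b' -> ID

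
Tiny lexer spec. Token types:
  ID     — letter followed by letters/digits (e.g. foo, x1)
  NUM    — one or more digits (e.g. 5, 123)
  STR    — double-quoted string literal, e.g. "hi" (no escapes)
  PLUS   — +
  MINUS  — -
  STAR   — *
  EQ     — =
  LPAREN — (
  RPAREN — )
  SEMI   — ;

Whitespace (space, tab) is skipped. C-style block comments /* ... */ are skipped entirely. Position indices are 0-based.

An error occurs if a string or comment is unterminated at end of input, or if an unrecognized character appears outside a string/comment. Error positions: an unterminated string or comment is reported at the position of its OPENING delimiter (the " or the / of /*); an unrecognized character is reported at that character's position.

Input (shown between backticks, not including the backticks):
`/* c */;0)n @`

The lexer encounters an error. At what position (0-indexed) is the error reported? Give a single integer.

pos=0: enter COMMENT mode (saw '/*')
exit COMMENT mode (now at pos=7)
pos=7: emit SEMI ';'
pos=8: emit NUM '0' (now at pos=9)
pos=9: emit RPAREN ')'
pos=10: emit ID 'n' (now at pos=11)
pos=12: ERROR — unrecognized char '@'

Answer: 12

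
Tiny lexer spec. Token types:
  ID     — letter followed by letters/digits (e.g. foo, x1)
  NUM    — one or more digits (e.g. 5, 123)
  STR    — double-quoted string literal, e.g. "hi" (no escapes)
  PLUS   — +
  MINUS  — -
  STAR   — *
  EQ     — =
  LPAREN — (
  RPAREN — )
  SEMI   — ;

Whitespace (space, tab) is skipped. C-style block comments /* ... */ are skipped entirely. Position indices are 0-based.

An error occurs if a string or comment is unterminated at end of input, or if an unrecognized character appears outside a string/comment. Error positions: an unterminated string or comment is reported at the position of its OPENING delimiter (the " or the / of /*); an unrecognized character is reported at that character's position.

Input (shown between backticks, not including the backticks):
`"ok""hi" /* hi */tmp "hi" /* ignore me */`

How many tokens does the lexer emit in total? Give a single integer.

pos=0: enter STRING mode
pos=0: emit STR "ok" (now at pos=4)
pos=4: enter STRING mode
pos=4: emit STR "hi" (now at pos=8)
pos=9: enter COMMENT mode (saw '/*')
exit COMMENT mode (now at pos=17)
pos=17: emit ID 'tmp' (now at pos=20)
pos=21: enter STRING mode
pos=21: emit STR "hi" (now at pos=25)
pos=26: enter COMMENT mode (saw '/*')
exit COMMENT mode (now at pos=41)
DONE. 4 tokens: [STR, STR, ID, STR]

Answer: 4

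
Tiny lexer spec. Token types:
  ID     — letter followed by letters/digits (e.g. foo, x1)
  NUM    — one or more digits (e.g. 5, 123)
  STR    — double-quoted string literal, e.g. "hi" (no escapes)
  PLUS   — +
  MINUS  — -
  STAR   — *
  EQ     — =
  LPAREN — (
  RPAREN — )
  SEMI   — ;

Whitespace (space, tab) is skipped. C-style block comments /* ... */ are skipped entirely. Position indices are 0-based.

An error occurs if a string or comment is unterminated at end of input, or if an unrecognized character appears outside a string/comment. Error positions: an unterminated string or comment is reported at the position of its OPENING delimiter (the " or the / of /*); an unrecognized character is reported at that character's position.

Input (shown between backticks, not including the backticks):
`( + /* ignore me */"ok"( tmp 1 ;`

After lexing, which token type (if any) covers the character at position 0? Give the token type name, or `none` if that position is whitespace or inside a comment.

Answer: LPAREN

Derivation:
pos=0: emit LPAREN '('
pos=2: emit PLUS '+'
pos=4: enter COMMENT mode (saw '/*')
exit COMMENT mode (now at pos=19)
pos=19: enter STRING mode
pos=19: emit STR "ok" (now at pos=23)
pos=23: emit LPAREN '('
pos=25: emit ID 'tmp' (now at pos=28)
pos=29: emit NUM '1' (now at pos=30)
pos=31: emit SEMI ';'
DONE. 7 tokens: [LPAREN, PLUS, STR, LPAREN, ID, NUM, SEMI]
Position 0: char is '(' -> LPAREN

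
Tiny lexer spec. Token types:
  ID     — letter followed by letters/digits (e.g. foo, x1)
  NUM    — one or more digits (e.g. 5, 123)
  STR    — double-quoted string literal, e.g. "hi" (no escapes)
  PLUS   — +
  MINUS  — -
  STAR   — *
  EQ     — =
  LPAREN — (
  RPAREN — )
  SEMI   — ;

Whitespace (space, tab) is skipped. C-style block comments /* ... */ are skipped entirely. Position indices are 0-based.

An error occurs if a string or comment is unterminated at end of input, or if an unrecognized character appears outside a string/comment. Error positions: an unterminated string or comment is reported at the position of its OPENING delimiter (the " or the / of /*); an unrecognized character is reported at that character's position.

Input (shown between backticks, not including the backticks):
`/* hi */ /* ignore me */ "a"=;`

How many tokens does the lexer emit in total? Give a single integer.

pos=0: enter COMMENT mode (saw '/*')
exit COMMENT mode (now at pos=8)
pos=9: enter COMMENT mode (saw '/*')
exit COMMENT mode (now at pos=24)
pos=25: enter STRING mode
pos=25: emit STR "a" (now at pos=28)
pos=28: emit EQ '='
pos=29: emit SEMI ';'
DONE. 3 tokens: [STR, EQ, SEMI]

Answer: 3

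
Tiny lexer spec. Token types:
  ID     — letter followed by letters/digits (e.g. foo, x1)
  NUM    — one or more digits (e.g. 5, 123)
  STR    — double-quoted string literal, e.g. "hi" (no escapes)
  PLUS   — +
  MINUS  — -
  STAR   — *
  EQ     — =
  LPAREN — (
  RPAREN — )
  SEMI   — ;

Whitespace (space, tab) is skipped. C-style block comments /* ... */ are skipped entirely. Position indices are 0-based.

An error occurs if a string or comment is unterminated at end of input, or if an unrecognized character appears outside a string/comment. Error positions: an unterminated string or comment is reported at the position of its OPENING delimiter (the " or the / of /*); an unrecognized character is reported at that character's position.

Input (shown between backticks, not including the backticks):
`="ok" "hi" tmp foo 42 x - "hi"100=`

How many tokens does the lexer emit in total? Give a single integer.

Answer: 11

Derivation:
pos=0: emit EQ '='
pos=1: enter STRING mode
pos=1: emit STR "ok" (now at pos=5)
pos=6: enter STRING mode
pos=6: emit STR "hi" (now at pos=10)
pos=11: emit ID 'tmp' (now at pos=14)
pos=15: emit ID 'foo' (now at pos=18)
pos=19: emit NUM '42' (now at pos=21)
pos=22: emit ID 'x' (now at pos=23)
pos=24: emit MINUS '-'
pos=26: enter STRING mode
pos=26: emit STR "hi" (now at pos=30)
pos=30: emit NUM '100' (now at pos=33)
pos=33: emit EQ '='
DONE. 11 tokens: [EQ, STR, STR, ID, ID, NUM, ID, MINUS, STR, NUM, EQ]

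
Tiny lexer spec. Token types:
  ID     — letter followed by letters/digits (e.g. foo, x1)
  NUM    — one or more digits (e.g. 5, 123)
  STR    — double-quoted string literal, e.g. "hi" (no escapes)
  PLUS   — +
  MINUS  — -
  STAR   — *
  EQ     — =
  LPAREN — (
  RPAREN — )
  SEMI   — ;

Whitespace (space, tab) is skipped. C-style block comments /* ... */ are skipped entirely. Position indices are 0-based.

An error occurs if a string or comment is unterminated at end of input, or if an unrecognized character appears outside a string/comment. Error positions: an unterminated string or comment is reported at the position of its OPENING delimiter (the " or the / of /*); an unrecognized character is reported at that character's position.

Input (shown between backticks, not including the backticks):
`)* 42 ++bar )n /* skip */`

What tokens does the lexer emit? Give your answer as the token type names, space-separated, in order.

Answer: RPAREN STAR NUM PLUS PLUS ID RPAREN ID

Derivation:
pos=0: emit RPAREN ')'
pos=1: emit STAR '*'
pos=3: emit NUM '42' (now at pos=5)
pos=6: emit PLUS '+'
pos=7: emit PLUS '+'
pos=8: emit ID 'bar' (now at pos=11)
pos=12: emit RPAREN ')'
pos=13: emit ID 'n' (now at pos=14)
pos=15: enter COMMENT mode (saw '/*')
exit COMMENT mode (now at pos=25)
DONE. 8 tokens: [RPAREN, STAR, NUM, PLUS, PLUS, ID, RPAREN, ID]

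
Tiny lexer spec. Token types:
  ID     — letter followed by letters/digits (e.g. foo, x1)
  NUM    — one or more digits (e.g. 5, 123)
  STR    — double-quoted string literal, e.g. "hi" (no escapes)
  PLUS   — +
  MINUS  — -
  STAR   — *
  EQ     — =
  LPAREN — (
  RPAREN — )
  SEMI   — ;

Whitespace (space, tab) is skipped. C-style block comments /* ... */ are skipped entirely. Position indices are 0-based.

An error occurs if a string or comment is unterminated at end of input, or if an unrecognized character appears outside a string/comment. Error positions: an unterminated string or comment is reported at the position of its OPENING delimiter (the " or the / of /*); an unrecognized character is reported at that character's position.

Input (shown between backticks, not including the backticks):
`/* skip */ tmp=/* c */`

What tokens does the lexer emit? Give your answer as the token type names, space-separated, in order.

Answer: ID EQ

Derivation:
pos=0: enter COMMENT mode (saw '/*')
exit COMMENT mode (now at pos=10)
pos=11: emit ID 'tmp' (now at pos=14)
pos=14: emit EQ '='
pos=15: enter COMMENT mode (saw '/*')
exit COMMENT mode (now at pos=22)
DONE. 2 tokens: [ID, EQ]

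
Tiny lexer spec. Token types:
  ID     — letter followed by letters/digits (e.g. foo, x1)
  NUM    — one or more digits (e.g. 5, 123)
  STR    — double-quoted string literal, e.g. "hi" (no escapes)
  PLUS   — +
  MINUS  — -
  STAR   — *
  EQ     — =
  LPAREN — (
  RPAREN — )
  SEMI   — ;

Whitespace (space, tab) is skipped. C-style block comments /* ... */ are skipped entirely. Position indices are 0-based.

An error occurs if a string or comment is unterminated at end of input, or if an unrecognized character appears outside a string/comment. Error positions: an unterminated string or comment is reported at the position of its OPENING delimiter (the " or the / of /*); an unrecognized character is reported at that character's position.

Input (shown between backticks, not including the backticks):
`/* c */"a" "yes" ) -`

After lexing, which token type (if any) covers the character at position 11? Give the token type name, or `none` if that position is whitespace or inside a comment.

pos=0: enter COMMENT mode (saw '/*')
exit COMMENT mode (now at pos=7)
pos=7: enter STRING mode
pos=7: emit STR "a" (now at pos=10)
pos=11: enter STRING mode
pos=11: emit STR "yes" (now at pos=16)
pos=17: emit RPAREN ')'
pos=19: emit MINUS '-'
DONE. 4 tokens: [STR, STR, RPAREN, MINUS]
Position 11: char is '"' -> STR

Answer: STR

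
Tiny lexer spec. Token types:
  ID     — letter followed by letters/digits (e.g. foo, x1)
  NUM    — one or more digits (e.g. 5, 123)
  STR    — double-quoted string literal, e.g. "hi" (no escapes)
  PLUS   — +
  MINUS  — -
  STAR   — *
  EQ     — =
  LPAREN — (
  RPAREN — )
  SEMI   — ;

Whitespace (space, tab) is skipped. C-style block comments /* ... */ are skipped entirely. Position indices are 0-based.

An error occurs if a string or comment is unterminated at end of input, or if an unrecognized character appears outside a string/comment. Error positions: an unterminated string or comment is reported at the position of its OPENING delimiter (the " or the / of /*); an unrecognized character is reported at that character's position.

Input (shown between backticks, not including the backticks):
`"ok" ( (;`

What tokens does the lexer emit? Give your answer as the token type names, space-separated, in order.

pos=0: enter STRING mode
pos=0: emit STR "ok" (now at pos=4)
pos=5: emit LPAREN '('
pos=7: emit LPAREN '('
pos=8: emit SEMI ';'
DONE. 4 tokens: [STR, LPAREN, LPAREN, SEMI]

Answer: STR LPAREN LPAREN SEMI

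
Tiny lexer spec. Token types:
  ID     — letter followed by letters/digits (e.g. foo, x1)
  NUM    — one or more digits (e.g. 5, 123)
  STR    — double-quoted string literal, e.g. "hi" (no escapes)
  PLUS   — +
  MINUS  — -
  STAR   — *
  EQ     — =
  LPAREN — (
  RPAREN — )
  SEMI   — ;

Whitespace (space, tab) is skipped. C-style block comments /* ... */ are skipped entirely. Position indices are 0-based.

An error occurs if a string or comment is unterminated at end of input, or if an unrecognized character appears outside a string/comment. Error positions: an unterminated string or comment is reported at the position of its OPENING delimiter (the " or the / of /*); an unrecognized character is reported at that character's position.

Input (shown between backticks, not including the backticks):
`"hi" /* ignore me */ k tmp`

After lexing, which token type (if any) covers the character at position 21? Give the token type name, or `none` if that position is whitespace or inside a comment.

pos=0: enter STRING mode
pos=0: emit STR "hi" (now at pos=4)
pos=5: enter COMMENT mode (saw '/*')
exit COMMENT mode (now at pos=20)
pos=21: emit ID 'k' (now at pos=22)
pos=23: emit ID 'tmp' (now at pos=26)
DONE. 3 tokens: [STR, ID, ID]
Position 21: char is 'k' -> ID

Answer: ID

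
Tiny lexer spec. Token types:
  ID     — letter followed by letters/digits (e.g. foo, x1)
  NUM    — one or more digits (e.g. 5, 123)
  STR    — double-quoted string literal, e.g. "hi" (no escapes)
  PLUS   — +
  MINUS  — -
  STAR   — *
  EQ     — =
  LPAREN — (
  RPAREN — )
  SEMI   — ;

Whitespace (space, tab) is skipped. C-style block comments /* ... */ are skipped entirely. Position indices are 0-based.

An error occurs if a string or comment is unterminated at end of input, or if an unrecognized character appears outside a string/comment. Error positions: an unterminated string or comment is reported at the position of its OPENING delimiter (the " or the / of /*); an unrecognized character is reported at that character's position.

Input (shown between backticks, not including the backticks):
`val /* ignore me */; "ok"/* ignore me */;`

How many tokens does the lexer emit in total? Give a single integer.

Answer: 4

Derivation:
pos=0: emit ID 'val' (now at pos=3)
pos=4: enter COMMENT mode (saw '/*')
exit COMMENT mode (now at pos=19)
pos=19: emit SEMI ';'
pos=21: enter STRING mode
pos=21: emit STR "ok" (now at pos=25)
pos=25: enter COMMENT mode (saw '/*')
exit COMMENT mode (now at pos=40)
pos=40: emit SEMI ';'
DONE. 4 tokens: [ID, SEMI, STR, SEMI]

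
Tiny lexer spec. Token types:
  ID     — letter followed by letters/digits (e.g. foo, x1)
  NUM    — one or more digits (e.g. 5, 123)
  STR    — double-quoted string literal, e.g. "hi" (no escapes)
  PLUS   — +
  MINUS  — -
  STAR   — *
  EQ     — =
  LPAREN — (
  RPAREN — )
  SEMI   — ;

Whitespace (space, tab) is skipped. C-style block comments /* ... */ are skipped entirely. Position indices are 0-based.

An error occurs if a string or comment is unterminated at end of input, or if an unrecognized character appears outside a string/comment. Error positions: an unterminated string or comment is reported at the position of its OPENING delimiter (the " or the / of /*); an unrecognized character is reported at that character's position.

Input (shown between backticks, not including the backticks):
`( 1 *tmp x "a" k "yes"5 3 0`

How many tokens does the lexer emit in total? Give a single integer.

Answer: 11

Derivation:
pos=0: emit LPAREN '('
pos=2: emit NUM '1' (now at pos=3)
pos=4: emit STAR '*'
pos=5: emit ID 'tmp' (now at pos=8)
pos=9: emit ID 'x' (now at pos=10)
pos=11: enter STRING mode
pos=11: emit STR "a" (now at pos=14)
pos=15: emit ID 'k' (now at pos=16)
pos=17: enter STRING mode
pos=17: emit STR "yes" (now at pos=22)
pos=22: emit NUM '5' (now at pos=23)
pos=24: emit NUM '3' (now at pos=25)
pos=26: emit NUM '0' (now at pos=27)
DONE. 11 tokens: [LPAREN, NUM, STAR, ID, ID, STR, ID, STR, NUM, NUM, NUM]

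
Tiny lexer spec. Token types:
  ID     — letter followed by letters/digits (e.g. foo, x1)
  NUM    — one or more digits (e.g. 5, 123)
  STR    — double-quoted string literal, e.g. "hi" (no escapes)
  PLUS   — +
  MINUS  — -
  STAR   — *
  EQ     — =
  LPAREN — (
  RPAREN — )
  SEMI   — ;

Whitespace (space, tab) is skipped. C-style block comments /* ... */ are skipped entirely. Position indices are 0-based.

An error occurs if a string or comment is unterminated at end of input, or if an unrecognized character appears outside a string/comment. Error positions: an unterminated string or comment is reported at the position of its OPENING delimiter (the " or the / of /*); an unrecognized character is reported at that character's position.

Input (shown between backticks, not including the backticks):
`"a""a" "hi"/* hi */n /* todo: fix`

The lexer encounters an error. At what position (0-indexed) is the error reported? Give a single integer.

Answer: 21

Derivation:
pos=0: enter STRING mode
pos=0: emit STR "a" (now at pos=3)
pos=3: enter STRING mode
pos=3: emit STR "a" (now at pos=6)
pos=7: enter STRING mode
pos=7: emit STR "hi" (now at pos=11)
pos=11: enter COMMENT mode (saw '/*')
exit COMMENT mode (now at pos=19)
pos=19: emit ID 'n' (now at pos=20)
pos=21: enter COMMENT mode (saw '/*')
pos=21: ERROR — unterminated comment (reached EOF)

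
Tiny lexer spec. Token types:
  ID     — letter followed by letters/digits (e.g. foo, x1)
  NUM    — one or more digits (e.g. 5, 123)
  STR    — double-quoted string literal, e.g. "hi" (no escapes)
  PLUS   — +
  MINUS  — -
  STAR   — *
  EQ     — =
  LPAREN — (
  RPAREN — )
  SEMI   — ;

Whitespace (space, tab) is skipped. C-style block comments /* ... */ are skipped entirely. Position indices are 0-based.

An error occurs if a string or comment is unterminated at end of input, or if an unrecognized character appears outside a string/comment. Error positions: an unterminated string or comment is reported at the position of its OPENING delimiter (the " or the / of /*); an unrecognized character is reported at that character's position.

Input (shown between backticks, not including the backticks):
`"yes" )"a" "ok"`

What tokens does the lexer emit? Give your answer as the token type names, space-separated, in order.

pos=0: enter STRING mode
pos=0: emit STR "yes" (now at pos=5)
pos=6: emit RPAREN ')'
pos=7: enter STRING mode
pos=7: emit STR "a" (now at pos=10)
pos=11: enter STRING mode
pos=11: emit STR "ok" (now at pos=15)
DONE. 4 tokens: [STR, RPAREN, STR, STR]

Answer: STR RPAREN STR STR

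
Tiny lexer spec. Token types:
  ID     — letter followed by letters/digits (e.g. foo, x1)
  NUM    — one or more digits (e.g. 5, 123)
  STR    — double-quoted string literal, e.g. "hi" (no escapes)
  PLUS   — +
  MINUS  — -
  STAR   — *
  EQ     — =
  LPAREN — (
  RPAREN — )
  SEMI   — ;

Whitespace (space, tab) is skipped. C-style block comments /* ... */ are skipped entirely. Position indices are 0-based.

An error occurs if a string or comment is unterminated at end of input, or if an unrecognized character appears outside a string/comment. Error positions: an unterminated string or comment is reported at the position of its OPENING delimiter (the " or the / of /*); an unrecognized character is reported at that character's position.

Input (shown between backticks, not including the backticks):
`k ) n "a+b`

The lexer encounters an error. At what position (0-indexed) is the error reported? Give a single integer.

pos=0: emit ID 'k' (now at pos=1)
pos=2: emit RPAREN ')'
pos=4: emit ID 'n' (now at pos=5)
pos=6: enter STRING mode
pos=6: ERROR — unterminated string

Answer: 6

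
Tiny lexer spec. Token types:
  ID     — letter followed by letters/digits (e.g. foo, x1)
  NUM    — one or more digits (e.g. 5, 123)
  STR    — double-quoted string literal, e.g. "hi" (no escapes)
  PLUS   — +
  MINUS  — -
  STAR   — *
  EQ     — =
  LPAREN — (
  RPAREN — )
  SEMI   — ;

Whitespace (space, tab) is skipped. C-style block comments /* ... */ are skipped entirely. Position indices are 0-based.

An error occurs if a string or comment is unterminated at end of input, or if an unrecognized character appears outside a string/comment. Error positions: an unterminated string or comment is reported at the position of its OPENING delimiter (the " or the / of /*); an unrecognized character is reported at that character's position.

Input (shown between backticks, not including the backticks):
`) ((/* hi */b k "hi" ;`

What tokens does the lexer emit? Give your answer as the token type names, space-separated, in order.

Answer: RPAREN LPAREN LPAREN ID ID STR SEMI

Derivation:
pos=0: emit RPAREN ')'
pos=2: emit LPAREN '('
pos=3: emit LPAREN '('
pos=4: enter COMMENT mode (saw '/*')
exit COMMENT mode (now at pos=12)
pos=12: emit ID 'b' (now at pos=13)
pos=14: emit ID 'k' (now at pos=15)
pos=16: enter STRING mode
pos=16: emit STR "hi" (now at pos=20)
pos=21: emit SEMI ';'
DONE. 7 tokens: [RPAREN, LPAREN, LPAREN, ID, ID, STR, SEMI]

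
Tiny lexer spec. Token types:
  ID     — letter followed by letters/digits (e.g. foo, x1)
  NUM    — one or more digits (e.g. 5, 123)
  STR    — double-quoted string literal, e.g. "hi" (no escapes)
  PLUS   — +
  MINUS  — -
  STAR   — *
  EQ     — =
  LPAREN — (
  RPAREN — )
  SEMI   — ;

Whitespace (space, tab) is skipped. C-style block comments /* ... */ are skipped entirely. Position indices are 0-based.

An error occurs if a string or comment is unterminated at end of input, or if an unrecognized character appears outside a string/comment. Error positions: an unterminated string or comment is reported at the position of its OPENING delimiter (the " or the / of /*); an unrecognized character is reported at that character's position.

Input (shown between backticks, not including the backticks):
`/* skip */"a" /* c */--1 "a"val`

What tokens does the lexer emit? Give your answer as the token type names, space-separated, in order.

pos=0: enter COMMENT mode (saw '/*')
exit COMMENT mode (now at pos=10)
pos=10: enter STRING mode
pos=10: emit STR "a" (now at pos=13)
pos=14: enter COMMENT mode (saw '/*')
exit COMMENT mode (now at pos=21)
pos=21: emit MINUS '-'
pos=22: emit MINUS '-'
pos=23: emit NUM '1' (now at pos=24)
pos=25: enter STRING mode
pos=25: emit STR "a" (now at pos=28)
pos=28: emit ID 'val' (now at pos=31)
DONE. 6 tokens: [STR, MINUS, MINUS, NUM, STR, ID]

Answer: STR MINUS MINUS NUM STR ID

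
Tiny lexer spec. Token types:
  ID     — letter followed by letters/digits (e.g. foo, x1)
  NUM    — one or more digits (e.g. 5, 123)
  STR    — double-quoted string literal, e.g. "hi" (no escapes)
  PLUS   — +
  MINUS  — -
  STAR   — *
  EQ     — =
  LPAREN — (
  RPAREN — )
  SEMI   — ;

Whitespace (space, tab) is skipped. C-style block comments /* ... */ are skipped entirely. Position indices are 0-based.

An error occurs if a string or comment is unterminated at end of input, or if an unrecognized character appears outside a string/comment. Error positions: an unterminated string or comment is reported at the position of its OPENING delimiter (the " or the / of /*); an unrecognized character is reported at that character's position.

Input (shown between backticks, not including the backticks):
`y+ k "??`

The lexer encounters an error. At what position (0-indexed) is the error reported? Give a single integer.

pos=0: emit ID 'y' (now at pos=1)
pos=1: emit PLUS '+'
pos=3: emit ID 'k' (now at pos=4)
pos=5: enter STRING mode
pos=5: ERROR — unterminated string

Answer: 5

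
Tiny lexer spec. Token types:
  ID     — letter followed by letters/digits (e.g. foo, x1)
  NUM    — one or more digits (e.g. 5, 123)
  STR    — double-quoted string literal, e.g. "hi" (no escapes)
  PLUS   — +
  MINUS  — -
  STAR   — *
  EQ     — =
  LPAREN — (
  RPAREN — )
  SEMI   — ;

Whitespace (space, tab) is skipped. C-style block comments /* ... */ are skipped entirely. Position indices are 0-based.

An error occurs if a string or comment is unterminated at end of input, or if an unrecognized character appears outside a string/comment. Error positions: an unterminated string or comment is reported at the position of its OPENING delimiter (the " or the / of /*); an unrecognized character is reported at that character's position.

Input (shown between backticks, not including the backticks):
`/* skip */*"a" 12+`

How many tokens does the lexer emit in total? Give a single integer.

pos=0: enter COMMENT mode (saw '/*')
exit COMMENT mode (now at pos=10)
pos=10: emit STAR '*'
pos=11: enter STRING mode
pos=11: emit STR "a" (now at pos=14)
pos=15: emit NUM '12' (now at pos=17)
pos=17: emit PLUS '+'
DONE. 4 tokens: [STAR, STR, NUM, PLUS]

Answer: 4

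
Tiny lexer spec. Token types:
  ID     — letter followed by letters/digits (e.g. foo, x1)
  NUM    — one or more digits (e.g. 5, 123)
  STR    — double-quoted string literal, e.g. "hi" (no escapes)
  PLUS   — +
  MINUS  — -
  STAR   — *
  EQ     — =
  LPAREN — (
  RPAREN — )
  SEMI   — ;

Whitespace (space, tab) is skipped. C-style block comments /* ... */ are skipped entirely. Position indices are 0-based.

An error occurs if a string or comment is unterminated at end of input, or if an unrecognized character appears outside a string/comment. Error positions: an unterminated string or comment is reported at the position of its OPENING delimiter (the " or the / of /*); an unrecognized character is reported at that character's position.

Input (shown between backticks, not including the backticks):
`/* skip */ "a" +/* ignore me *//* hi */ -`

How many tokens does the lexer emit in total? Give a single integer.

pos=0: enter COMMENT mode (saw '/*')
exit COMMENT mode (now at pos=10)
pos=11: enter STRING mode
pos=11: emit STR "a" (now at pos=14)
pos=15: emit PLUS '+'
pos=16: enter COMMENT mode (saw '/*')
exit COMMENT mode (now at pos=31)
pos=31: enter COMMENT mode (saw '/*')
exit COMMENT mode (now at pos=39)
pos=40: emit MINUS '-'
DONE. 3 tokens: [STR, PLUS, MINUS]

Answer: 3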